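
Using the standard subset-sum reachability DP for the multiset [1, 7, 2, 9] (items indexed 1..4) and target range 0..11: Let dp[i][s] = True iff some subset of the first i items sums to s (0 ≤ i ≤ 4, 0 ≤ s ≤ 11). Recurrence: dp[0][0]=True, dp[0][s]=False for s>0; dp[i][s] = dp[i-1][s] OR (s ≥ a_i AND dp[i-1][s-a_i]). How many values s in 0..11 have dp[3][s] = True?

i\s   0   1   2   3   4   5   6   7   8   9  10  11
  0   T   F   F   F   F   F   F   F   F   F   F   F
  1   T   T   F   F   F   F   F   F   F   F   F   F
  2   T   T   F   F   F   F   F   T   T   F   F   F
  3   T   T   T   T   F   F   F   T   T   T   T   F
  4   T   T   T   T   F   F   F   T   T   T   T   T

8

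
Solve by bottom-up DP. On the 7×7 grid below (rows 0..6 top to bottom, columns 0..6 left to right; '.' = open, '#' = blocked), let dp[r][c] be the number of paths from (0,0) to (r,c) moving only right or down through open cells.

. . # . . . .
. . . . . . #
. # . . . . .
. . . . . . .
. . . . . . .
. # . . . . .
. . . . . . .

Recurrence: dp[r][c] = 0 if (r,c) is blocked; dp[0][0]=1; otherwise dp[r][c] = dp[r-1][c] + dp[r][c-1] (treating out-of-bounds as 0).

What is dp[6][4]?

65

r\c   0   1   2   3   4   5   6
  0   1   1   0   0   0   0   0
  1   1   2   2   2   2   2   0
  2   1   0   2   4   6   8   8
  3   1   1   3   7  13  21  29
  4   1   2   5  12  25  46  75
  5   1   0   5  17  42  88 163
  6   1   1   6  23  65 153 316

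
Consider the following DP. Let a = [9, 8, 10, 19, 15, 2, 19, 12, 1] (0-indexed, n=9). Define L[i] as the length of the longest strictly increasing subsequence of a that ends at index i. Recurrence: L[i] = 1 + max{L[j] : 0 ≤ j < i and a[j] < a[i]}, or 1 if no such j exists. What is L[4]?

   i    0    1    2    3    4    5    6    7    8
a[i]    9    8   10   19   15    2   19   12    1
L[i]    1    1    2    3    3    1    4    3    1

3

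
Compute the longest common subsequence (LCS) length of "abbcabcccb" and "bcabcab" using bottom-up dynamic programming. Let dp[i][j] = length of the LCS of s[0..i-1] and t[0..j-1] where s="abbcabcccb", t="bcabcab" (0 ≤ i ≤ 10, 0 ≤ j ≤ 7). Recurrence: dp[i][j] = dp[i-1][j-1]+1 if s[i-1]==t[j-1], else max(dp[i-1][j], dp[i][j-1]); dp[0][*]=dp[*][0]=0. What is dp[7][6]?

   ''  b  c  a  b  c  a  b
''  0  0  0  0  0  0  0  0
 a  0  0  0  1  1  1  1  1
 b  0  1  1  1  2  2  2  2
 b  0  1  1  1  2  2  2  3
 c  0  1  2  2  2  3  3  3
 a  0  1  2  3  3  3  4  4
 b  0  1  2  3  4  4  4  5
 c  0  1  2  3  4  5  5  5
 c  0  1  2  3  4  5  5  5
 c  0  1  2  3  4  5  5  5
 b  0  1  2  3  4  5  5  6

5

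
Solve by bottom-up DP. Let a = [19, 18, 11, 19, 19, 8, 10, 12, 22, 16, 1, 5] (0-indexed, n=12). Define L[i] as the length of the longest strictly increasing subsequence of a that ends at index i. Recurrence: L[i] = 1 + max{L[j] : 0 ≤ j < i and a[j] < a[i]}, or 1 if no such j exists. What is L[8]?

   i    0    1    2    3    4    5    6    7    8    9   10   11
a[i]   19   18   11   19   19    8   10   12   22   16    1    5
L[i]    1    1    1    2    2    1    2    3    4    4    1    2

4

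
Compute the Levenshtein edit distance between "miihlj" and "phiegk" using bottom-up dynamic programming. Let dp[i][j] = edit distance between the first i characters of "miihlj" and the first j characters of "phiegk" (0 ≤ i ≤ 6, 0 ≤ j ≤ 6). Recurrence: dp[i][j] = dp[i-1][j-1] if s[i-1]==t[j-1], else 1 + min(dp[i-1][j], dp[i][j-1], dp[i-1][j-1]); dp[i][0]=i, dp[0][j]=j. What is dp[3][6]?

   ''  p  h  i  e  g  k
''  0  1  2  3  4  5  6
 m  1  1  2  3  4  5  6
 i  2  2  2  2  3  4  5
 i  3  3  3  2  3  4  5
 h  4  4  3  3  3  4  5
 l  5  5  4  4  4  4  5
 j  6  6  5  5  5  5  5

5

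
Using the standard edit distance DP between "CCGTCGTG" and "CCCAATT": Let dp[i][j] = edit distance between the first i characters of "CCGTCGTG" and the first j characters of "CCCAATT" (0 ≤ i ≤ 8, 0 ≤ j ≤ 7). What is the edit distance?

   ''  C  C  C  A  A  T  T
''  0  1  2  3  4  5  6  7
 C  1  0  1  2  3  4  5  6
 C  2  1  0  1  2  3  4  5
 G  3  2  1  1  2  3  4  5
 T  4  3  2  2  2  3  3  4
 C  5  4  3  2  3  3  4  4
 G  6  5  4  3  3  4  4  5
 T  7  6  5  4  4  4  4  4
 G  8  7  6  5  5  5  5  5

5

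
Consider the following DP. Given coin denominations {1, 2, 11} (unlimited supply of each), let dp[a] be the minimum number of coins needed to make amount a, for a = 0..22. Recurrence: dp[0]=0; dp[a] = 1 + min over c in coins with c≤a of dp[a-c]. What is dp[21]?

6

 a  0  1  2  3  4  5  6  7  8  9 10 11 12 13 14 15 16 17 18 19 20 21 22
dp  0  1  1  2  2  3  3  4  4  5  5  1  2  2  3  3  4  4  5  5  6  6  2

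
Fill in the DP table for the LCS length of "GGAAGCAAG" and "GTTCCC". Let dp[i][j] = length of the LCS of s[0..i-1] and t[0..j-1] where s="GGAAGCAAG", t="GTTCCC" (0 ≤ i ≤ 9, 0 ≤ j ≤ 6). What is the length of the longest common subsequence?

   ''  G  T  T  C  C  C
''  0  0  0  0  0  0  0
 G  0  1  1  1  1  1  1
 G  0  1  1  1  1  1  1
 A  0  1  1  1  1  1  1
 A  0  1  1  1  1  1  1
 G  0  1  1  1  1  1  1
 C  0  1  1  1  2  2  2
 A  0  1  1  1  2  2  2
 A  0  1  1  1  2  2  2
 G  0  1  1  1  2  2  2

2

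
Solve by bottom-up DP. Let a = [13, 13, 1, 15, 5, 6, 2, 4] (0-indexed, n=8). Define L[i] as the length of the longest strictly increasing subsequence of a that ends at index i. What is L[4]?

2

   i    0    1    2    3    4    5    6    7
a[i]   13   13    1   15    5    6    2    4
L[i]    1    1    1    2    2    3    2    3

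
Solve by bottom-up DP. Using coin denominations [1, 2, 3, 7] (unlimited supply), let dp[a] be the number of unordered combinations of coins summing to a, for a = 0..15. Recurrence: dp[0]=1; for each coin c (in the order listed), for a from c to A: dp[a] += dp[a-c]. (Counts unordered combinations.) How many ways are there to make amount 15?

after  coin     0     1     2     3     4     5     6     7     8     9    10    11    12    13    14    15
          1     1     1     1     1     1     1     1     1     1     1     1     1     1     1     1     1
          2     1     1     2     2     3     3     4     4     5     5     6     6     7     7     8     8
          3     1     1     2     3     4     5     7     8    10    12    14    16    19    21    24    27
          7     1     1     2     3     4     5     7     9    11    14    17    20    24    28    33    38

38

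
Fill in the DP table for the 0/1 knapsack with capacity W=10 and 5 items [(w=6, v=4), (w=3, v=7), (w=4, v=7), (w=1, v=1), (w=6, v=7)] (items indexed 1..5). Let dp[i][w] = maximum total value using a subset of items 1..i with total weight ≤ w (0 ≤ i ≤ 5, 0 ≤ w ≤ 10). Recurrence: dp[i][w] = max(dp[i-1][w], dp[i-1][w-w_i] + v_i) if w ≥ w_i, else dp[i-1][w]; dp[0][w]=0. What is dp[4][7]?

14

i\w   0   1   2   3   4   5   6   7   8   9  10
  0   0   0   0   0   0   0   0   0   0   0   0
  1   0   0   0   0   0   0   4   4   4   4   4
  2   0   0   0   7   7   7   7   7   7  11  11
  3   0   0   0   7   7   7   7  14  14  14  14
  4   0   1   1   7   8   8   8  14  15  15  15
  5   0   1   1   7   8   8   8  14  15  15  15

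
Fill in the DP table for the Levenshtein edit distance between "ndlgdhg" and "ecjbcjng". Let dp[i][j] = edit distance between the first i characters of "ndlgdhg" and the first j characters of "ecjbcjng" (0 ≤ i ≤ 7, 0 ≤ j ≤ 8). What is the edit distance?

7

   ''  e  c  j  b  c  j  n  g
''  0  1  2  3  4  5  6  7  8
 n  1  1  2  3  4  5  6  6  7
 d  2  2  2  3  4  5  6  7  7
 l  3  3  3  3  4  5  6  7  8
 g  4  4  4  4  4  5  6  7  7
 d  5  5  5  5  5  5  6  7  8
 h  6  6  6  6  6  6  6  7  8
 g  7  7  7  7  7  7  7  7  7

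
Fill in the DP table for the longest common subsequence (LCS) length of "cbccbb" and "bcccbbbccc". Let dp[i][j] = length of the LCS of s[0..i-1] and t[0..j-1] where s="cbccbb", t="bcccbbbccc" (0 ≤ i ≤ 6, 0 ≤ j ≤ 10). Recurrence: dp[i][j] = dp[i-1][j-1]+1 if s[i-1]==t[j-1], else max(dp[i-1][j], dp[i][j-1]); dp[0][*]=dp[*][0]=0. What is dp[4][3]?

3

   ''  b  c  c  c  b  b  b  c  c  c
''  0  0  0  0  0  0  0  0  0  0  0
 c  0  0  1  1  1  1  1  1  1  1  1
 b  0  1  1  1  1  2  2  2  2  2  2
 c  0  1  2  2  2  2  2  2  3  3  3
 c  0  1  2  3  3  3  3  3  3  4  4
 b  0  1  2  3  3  4  4  4  4  4  4
 b  0  1  2  3  3  4  5  5  5  5  5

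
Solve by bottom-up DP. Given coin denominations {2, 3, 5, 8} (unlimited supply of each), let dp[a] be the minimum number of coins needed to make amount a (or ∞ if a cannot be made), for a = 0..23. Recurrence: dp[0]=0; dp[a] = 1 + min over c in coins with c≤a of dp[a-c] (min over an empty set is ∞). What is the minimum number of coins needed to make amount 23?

4

 a  0  1  2  3  4  5  6  7  8  9 10 11 12 13 14 15 16 17 18 19 20 21 22 23
dp  0  -  1  1  2  1  2  2  1  3  2  2  3  2  3  3  2  4  3  3  4  3  4  4
(- denotes ∞ / unreachable)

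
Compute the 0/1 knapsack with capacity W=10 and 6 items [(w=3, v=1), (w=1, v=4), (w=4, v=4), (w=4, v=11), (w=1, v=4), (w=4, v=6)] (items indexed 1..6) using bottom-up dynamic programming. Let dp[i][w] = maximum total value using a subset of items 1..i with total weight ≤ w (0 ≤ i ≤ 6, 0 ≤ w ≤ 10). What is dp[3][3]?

i\w   0   1   2   3   4   5   6   7   8   9  10
  0   0   0   0   0   0   0   0   0   0   0   0
  1   0   0   0   1   1   1   1   1   1   1   1
  2   0   4   4   4   5   5   5   5   5   5   5
  3   0   4   4   4   5   8   8   8   9   9   9
  4   0   4   4   4  11  15  15  15  16  19  19
  5   0   4   8   8  11  15  19  19  19  20  23
  6   0   4   8   8  11  15  19  19  19  21  25

4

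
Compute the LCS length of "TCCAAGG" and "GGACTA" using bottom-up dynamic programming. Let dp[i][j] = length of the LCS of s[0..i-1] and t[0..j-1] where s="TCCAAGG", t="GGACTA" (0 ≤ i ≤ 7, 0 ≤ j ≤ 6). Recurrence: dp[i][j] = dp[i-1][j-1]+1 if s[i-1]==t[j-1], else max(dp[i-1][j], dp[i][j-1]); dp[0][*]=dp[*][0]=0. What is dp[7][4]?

2

   ''  G  G  A  C  T  A
''  0  0  0  0  0  0  0
 T  0  0  0  0  0  1  1
 C  0  0  0  0  1  1  1
 C  0  0  0  0  1  1  1
 A  0  0  0  1  1  1  2
 A  0  0  0  1  1  1  2
 G  0  1  1  1  1  1  2
 G  0  1  2  2  2  2  2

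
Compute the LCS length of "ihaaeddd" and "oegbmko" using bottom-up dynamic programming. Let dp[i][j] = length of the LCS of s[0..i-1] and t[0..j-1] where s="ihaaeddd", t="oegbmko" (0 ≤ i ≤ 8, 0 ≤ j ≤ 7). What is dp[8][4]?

   ''  o  e  g  b  m  k  o
''  0  0  0  0  0  0  0  0
 i  0  0  0  0  0  0  0  0
 h  0  0  0  0  0  0  0  0
 a  0  0  0  0  0  0  0  0
 a  0  0  0  0  0  0  0  0
 e  0  0  1  1  1  1  1  1
 d  0  0  1  1  1  1  1  1
 d  0  0  1  1  1  1  1  1
 d  0  0  1  1  1  1  1  1

1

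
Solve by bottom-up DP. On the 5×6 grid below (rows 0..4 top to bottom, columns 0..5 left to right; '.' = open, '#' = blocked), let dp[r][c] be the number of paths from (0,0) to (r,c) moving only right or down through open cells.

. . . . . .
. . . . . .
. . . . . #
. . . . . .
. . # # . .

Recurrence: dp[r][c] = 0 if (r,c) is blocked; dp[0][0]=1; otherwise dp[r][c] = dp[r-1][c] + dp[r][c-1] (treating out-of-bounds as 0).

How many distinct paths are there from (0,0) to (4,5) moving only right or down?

70

r\c   0   1   2   3   4   5
  0   1   1   1   1   1   1
  1   1   2   3   4   5   6
  2   1   3   6  10  15   0
  3   1   4  10  20  35  35
  4   1   5   0   0  35  70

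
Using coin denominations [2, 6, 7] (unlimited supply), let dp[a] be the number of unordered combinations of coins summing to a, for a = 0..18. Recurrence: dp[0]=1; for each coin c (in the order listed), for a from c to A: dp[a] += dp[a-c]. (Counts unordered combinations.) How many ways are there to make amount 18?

after  coin     0     1     2     3     4     5     6     7     8     9    10    11    12    13    14    15    16    17    18
          2     1     0     1     0     1     0     1     0     1     0     1     0     1     0     1     0     1     0     1
          6     1     0     1     0     1     0     2     0     2     0     2     0     3     0     3     0     3     0     4
          7     1     0     1     0     1     0     2     1     2     1     2     1     3     2     4     2     4     2     5

5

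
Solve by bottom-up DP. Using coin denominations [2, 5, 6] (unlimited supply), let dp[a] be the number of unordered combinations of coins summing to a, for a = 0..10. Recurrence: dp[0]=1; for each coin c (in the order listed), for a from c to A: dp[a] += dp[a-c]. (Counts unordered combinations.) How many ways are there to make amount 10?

3

after  coin     0     1     2     3     4     5     6     7     8     9    10
          2     1     0     1     0     1     0     1     0     1     0     1
          5     1     0     1     0     1     1     1     1     1     1     2
          6     1     0     1     0     1     1     2     1     2     1     3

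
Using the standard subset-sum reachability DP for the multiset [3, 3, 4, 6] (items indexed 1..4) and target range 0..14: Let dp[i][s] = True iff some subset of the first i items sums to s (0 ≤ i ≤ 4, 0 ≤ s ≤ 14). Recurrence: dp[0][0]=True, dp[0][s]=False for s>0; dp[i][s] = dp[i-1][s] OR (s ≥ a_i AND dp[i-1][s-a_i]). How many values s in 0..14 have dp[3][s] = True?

6

i\s   0   1   2   3   4   5   6   7   8   9  10  11  12  13  14
  0   T   F   F   F   F   F   F   F   F   F   F   F   F   F   F
  1   T   F   F   T   F   F   F   F   F   F   F   F   F   F   F
  2   T   F   F   T   F   F   T   F   F   F   F   F   F   F   F
  3   T   F   F   T   T   F   T   T   F   F   T   F   F   F   F
  4   T   F   F   T   T   F   T   T   F   T   T   F   T   T   F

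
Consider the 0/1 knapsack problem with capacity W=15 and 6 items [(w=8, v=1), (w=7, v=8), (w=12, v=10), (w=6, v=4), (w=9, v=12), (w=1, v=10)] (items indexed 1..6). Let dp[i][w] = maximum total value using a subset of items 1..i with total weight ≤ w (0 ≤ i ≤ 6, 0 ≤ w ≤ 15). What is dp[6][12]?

22

i\w   0   1   2   3   4   5   6   7   8   9  10  11  12  13  14  15
  0   0   0   0   0   0   0   0   0   0   0   0   0   0   0   0   0
  1   0   0   0   0   0   0   0   0   1   1   1   1   1   1   1   1
  2   0   0   0   0   0   0   0   8   8   8   8   8   8   8   8   9
  3   0   0   0   0   0   0   0   8   8   8   8   8  10  10  10  10
  4   0   0   0   0   0   0   4   8   8   8   8   8  10  12  12  12
  5   0   0   0   0   0   0   4   8   8  12  12  12  12  12  12  16
  6   0  10  10  10  10  10  10  14  18  18  22  22  22  22  22  22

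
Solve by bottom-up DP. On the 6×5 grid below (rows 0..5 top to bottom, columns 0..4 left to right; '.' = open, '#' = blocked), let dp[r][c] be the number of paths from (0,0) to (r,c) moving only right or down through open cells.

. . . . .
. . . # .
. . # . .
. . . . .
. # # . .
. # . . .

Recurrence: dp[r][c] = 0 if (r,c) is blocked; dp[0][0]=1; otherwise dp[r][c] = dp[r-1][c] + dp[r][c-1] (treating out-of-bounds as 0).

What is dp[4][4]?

r\c   0   1   2   3   4
  0   1   1   1   1   1
  1   1   2   3   0   1
  2   1   3   0   0   1
  3   1   4   4   4   5
  4   1   0   0   4   9
  5   1   0   0   4  13

9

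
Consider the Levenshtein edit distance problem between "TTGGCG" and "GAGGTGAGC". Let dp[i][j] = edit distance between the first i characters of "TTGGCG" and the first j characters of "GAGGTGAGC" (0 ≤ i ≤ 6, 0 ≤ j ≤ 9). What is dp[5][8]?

   ''  G  A  G  G  T  G  A  G  C
''  0  1  2  3  4  5  6  7  8  9
 T  1  1  2  3  4  4  5  6  7  8
 T  2  2  2  3  4  4  5  6  7  8
 G  3  2  3  2  3  4  4  5  6  7
 G  4  3  3  3  2  3  4  5  5  6
 C  5  4  4  4  3  3  4  5  6  5
 G  6  5  5  4  4  4  3  4  5  6

6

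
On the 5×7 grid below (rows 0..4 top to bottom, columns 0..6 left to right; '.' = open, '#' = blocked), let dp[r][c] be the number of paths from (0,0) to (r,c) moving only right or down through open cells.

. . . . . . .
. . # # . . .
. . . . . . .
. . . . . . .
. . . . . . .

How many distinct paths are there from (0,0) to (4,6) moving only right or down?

85

r\c   0   1   2   3   4   5   6
  0   1   1   1   1   1   1   1
  1   1   2   0   0   1   2   3
  2   1   3   3   3   4   6   9
  3   1   4   7  10  14  20  29
  4   1   5  12  22  36  56  85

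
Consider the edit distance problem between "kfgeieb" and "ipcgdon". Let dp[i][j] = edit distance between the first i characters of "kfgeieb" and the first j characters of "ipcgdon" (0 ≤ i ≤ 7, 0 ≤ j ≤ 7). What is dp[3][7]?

6

   ''  i  p  c  g  d  o  n
''  0  1  2  3  4  5  6  7
 k  1  1  2  3  4  5  6  7
 f  2  2  2  3  4  5  6  7
 g  3  3  3  3  3  4  5  6
 e  4  4  4  4  4  4  5  6
 i  5  4  5  5  5  5  5  6
 e  6  5  5  6  6  6  6  6
 b  7  6  6  6  7  7  7  7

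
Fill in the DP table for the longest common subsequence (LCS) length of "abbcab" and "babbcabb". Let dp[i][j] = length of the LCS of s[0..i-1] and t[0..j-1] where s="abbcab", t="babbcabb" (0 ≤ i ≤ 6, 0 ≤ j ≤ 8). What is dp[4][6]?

   ''  b  a  b  b  c  a  b  b
''  0  0  0  0  0  0  0  0  0
 a  0  0  1  1  1  1  1  1  1
 b  0  1  1  2  2  2  2  2  2
 b  0  1  1  2  3  3  3  3  3
 c  0  1  1  2  3  4  4  4  4
 a  0  1  2  2  3  4  5  5  5
 b  0  1  2  3  3  4  5  6  6

4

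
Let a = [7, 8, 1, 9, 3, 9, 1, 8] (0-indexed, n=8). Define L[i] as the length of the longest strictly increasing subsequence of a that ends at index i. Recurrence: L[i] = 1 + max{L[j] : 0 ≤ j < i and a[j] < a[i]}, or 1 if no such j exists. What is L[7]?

   i    0    1    2    3    4    5    6    7
a[i]    7    8    1    9    3    9    1    8
L[i]    1    2    1    3    2    3    1    3

3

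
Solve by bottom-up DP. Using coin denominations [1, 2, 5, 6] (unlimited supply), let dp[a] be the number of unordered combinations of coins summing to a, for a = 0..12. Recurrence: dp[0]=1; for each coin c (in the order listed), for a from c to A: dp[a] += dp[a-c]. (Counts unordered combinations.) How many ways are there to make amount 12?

19

after  coin     0     1     2     3     4     5     6     7     8     9    10    11    12
          1     1     1     1     1     1     1     1     1     1     1     1     1     1
          2     1     1     2     2     3     3     4     4     5     5     6     6     7
          5     1     1     2     2     3     4     5     6     7     8    10    11    13
          6     1     1     2     2     3     4     6     7     9    10    13    15    19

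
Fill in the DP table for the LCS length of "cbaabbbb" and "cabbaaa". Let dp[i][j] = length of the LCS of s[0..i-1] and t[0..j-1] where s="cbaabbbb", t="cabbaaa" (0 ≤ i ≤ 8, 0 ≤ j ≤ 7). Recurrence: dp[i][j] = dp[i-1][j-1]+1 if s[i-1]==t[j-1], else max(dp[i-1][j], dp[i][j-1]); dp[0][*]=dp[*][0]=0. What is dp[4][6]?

   ''  c  a  b  b  a  a  a
''  0  0  0  0  0  0  0  0
 c  0  1  1  1  1  1  1  1
 b  0  1  1  2  2  2  2  2
 a  0  1  2  2  2  3  3  3
 a  0  1  2  2  2  3  4  4
 b  0  1  2  3  3  3  4  4
 b  0  1  2  3  4  4  4  4
 b  0  1  2  3  4  4  4  4
 b  0  1  2  3  4  4  4  4

4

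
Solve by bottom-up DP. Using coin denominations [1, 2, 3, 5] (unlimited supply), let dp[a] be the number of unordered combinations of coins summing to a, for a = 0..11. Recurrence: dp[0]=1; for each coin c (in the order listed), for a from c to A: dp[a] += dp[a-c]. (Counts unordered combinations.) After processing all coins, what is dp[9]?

16

after  coin     0     1     2     3     4     5     6     7     8     9    10    11
          1     1     1     1     1     1     1     1     1     1     1     1     1
          2     1     1     2     2     3     3     4     4     5     5     6     6
          3     1     1     2     3     4     5     7     8    10    12    14    16
          5     1     1     2     3     4     6     8    10    13    16    20    24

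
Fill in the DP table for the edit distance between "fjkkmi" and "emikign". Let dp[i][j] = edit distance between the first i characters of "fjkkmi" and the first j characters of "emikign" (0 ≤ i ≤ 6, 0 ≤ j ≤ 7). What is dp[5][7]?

6

   ''  e  m  i  k  i  g  n
''  0  1  2  3  4  5  6  7
 f  1  1  2  3  4  5  6  7
 j  2  2  2  3  4  5  6  7
 k  3  3  3  3  3  4  5  6
 k  4  4  4  4  3  4  5  6
 m  5  5  4  5  4  4  5  6
 i  6  6  5  4  5  4  5  6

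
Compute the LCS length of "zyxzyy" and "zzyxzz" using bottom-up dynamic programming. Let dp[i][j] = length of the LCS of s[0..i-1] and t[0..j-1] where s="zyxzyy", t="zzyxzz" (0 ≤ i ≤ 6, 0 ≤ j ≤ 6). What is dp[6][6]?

4

   ''  z  z  y  x  z  z
''  0  0  0  0  0  0  0
 z  0  1  1  1  1  1  1
 y  0  1  1  2  2  2  2
 x  0  1  1  2  3  3  3
 z  0  1  2  2  3  4  4
 y  0  1  2  3  3  4  4
 y  0  1  2  3  3  4  4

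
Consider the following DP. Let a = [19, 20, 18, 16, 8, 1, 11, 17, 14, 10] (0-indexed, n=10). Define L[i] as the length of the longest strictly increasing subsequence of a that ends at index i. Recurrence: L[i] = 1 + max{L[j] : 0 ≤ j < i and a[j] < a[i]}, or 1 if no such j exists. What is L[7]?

   i    0    1    2    3    4    5    6    7    8    9
a[i]   19   20   18   16    8    1   11   17   14   10
L[i]    1    2    1    1    1    1    2    3    3    2

3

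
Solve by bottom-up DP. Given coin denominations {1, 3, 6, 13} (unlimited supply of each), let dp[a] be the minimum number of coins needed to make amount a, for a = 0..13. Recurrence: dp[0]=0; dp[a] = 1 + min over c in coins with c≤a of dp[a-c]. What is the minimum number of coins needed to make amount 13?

 a  0  1  2  3  4  5  6  7  8  9 10 11 12 13
dp  0  1  2  1  2  3  1  2  3  2  3  4  2  1

1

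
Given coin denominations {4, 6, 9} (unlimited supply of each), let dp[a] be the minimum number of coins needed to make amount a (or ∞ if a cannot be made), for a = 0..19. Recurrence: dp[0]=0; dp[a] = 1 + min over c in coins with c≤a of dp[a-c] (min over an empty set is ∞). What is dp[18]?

 a  0  1  2  3  4  5  6  7  8  9 10 11 12 13 14 15 16 17 18 19
dp  0  -  -  -  1  -  1  -  2  1  2  -  2  2  3  2  3  3  2  3
(- denotes ∞ / unreachable)

2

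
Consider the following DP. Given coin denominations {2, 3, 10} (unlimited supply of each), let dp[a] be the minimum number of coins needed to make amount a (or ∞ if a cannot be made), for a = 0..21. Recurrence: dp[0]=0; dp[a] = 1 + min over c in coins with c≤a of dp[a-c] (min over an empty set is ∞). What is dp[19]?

4

 a  0  1  2  3  4  5  6  7  8  9 10 11 12 13 14 15 16 17 18 19 20 21
dp  0  -  1  1  2  2  2  3  3  3  1  4  2  2  3  3  3  4  4  4  2  5
(- denotes ∞ / unreachable)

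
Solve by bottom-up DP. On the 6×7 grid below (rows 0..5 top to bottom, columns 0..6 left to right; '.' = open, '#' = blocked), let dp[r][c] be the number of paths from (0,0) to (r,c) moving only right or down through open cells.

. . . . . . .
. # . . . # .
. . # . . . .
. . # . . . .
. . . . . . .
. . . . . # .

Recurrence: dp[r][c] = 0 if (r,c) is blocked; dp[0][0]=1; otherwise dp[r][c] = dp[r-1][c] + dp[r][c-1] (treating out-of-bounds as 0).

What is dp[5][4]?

24

r\c   0   1   2   3   4   5   6
  0   1   1   1   1   1   1   1
  1   1   0   1   2   3   0   1
  2   1   1   0   2   5   5   6
  3   1   2   0   2   7  12  18
  4   1   3   3   5  12  24  42
  5   1   4   7  12  24   0  42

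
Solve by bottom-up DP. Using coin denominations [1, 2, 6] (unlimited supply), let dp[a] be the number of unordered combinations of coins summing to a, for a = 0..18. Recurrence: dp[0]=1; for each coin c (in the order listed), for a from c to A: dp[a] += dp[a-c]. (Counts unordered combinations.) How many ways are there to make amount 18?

22

after  coin     0     1     2     3     4     5     6     7     8     9    10    11    12    13    14    15    16    17    18
          1     1     1     1     1     1     1     1     1     1     1     1     1     1     1     1     1     1     1     1
          2     1     1     2     2     3     3     4     4     5     5     6     6     7     7     8     8     9     9    10
          6     1     1     2     2     3     3     5     5     7     7     9     9    12    12    15    15    18    18    22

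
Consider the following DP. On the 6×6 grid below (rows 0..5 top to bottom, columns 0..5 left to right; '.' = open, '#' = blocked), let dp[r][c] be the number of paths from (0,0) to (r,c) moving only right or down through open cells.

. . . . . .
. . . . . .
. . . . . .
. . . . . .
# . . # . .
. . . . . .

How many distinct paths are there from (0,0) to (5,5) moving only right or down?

r\c   0   1   2   3   4   5
  0   1   1   1   1   1   1
  1   1   2   3   4   5   6
  2   1   3   6  10  15  21
  3   1   4  10  20  35  56
  4   0   4  14   0  35  91
  5   0   4  18  18  53 144

144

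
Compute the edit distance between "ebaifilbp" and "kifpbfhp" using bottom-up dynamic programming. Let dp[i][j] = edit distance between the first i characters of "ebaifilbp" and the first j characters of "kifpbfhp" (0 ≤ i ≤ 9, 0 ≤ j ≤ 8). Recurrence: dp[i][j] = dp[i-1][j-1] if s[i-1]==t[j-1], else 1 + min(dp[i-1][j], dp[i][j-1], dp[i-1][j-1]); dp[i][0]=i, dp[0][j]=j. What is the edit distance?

7

   ''  k  i  f  p  b  f  h  p
''  0  1  2  3  4  5  6  7  8
 e  1  1  2  3  4  5  6  7  8
 b  2  2  2  3  4  4  5  6  7
 a  3  3  3  3  4  5  5  6  7
 i  4  4  3  4  4  5  6  6  7
 f  5  5  4  3  4  5  5  6  7
 i  6  6  5  4  4  5  6  6  7
 l  7  7  6  5  5  5  6  7  7
 b  8  8  7  6  6  5  6  7  8
 p  9  9  8  7  6  6  6  7  7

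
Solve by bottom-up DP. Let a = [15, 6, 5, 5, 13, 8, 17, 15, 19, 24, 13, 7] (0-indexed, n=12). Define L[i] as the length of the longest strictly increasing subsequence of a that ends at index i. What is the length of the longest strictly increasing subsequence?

   i    0    1    2    3    4    5    6    7    8    9   10   11
a[i]   15    6    5    5   13    8   17   15   19   24   13    7
L[i]    1    1    1    1    2    2    3    3    4    5    3    2

5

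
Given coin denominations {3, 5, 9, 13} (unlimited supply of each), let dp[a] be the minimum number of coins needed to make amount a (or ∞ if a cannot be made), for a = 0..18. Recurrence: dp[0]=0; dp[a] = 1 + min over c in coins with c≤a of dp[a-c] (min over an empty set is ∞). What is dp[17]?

3

 a  0  1  2  3  4  5  6  7  8  9 10 11 12 13 14 15 16 17 18
dp  0  -  -  1  -  1  2  -  2  1  2  3  2  1  2  3  2  3  2
(- denotes ∞ / unreachable)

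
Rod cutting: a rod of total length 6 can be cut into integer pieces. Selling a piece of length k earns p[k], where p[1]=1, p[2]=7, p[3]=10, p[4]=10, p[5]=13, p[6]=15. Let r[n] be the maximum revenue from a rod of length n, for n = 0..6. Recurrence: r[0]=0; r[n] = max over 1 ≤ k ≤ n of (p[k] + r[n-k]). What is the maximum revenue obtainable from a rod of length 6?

21

   n    0    1    2    3    4    5    6
r[n]    0    1    7   10   14   17   21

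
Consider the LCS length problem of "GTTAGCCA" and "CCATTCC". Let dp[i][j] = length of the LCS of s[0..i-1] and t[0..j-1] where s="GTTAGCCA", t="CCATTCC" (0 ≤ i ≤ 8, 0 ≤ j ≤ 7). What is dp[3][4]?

1

   ''  C  C  A  T  T  C  C
''  0  0  0  0  0  0  0  0
 G  0  0  0  0  0  0  0  0
 T  0  0  0  0  1  1  1  1
 T  0  0  0  0  1  2  2  2
 A  0  0  0  1  1  2  2  2
 G  0  0  0  1  1  2  2  2
 C  0  1  1  1  1  2  3  3
 C  0  1  2  2  2  2  3  4
 A  0  1  2  3  3  3  3  4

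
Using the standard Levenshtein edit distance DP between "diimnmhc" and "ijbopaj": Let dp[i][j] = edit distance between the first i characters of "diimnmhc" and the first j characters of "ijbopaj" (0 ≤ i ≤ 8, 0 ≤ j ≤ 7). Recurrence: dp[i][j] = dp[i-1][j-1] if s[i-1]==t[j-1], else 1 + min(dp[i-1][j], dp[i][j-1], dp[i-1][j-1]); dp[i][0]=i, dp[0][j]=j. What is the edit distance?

7

   ''  i  j  b  o  p  a  j
''  0  1  2  3  4  5  6  7
 d  1  1  2  3  4  5  6  7
 i  2  1  2  3  4  5  6  7
 i  3  2  2  3  4  5  6  7
 m  4  3  3  3  4  5  6  7
 n  5  4  4  4  4  5  6  7
 m  6  5  5  5  5  5  6  7
 h  7  6  6  6  6  6  6  7
 c  8  7  7  7  7  7  7  7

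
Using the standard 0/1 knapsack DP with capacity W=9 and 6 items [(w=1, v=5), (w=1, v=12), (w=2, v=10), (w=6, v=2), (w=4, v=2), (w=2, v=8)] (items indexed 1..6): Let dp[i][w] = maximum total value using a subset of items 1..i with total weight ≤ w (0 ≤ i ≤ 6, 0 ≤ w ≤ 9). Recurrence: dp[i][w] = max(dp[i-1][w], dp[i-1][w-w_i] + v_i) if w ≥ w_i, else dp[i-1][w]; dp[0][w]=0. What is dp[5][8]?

i\w   0   1   2   3   4   5   6   7   8   9
  0   0   0   0   0   0   0   0   0   0   0
  1   0   5   5   5   5   5   5   5   5   5
  2   0  12  17  17  17  17  17  17  17  17
  3   0  12  17  22  27  27  27  27  27  27
  4   0  12  17  22  27  27  27  27  27  27
  5   0  12  17  22  27  27  27  27  29  29
  6   0  12  17  22  27  30  35  35  35  35

29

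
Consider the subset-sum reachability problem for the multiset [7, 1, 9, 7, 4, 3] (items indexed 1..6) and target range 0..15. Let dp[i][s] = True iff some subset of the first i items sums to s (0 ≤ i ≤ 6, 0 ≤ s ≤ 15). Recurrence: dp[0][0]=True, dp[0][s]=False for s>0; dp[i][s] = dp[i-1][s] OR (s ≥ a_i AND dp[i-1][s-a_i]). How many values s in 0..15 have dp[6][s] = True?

14

i\s   0   1   2   3   4   5   6   7   8   9  10  11  12  13  14  15
  0   T   F   F   F   F   F   F   F   F   F   F   F   F   F   F   F
  1   T   F   F   F   F   F   F   T   F   F   F   F   F   F   F   F
  2   T   T   F   F   F   F   F   T   T   F   F   F   F   F   F   F
  3   T   T   F   F   F   F   F   T   T   T   T   F   F   F   F   F
  4   T   T   F   F   F   F   F   T   T   T   T   F   F   F   T   T
  5   T   T   F   F   T   T   F   T   T   T   T   T   T   T   T   T
  6   T   T   F   T   T   T   F   T   T   T   T   T   T   T   T   T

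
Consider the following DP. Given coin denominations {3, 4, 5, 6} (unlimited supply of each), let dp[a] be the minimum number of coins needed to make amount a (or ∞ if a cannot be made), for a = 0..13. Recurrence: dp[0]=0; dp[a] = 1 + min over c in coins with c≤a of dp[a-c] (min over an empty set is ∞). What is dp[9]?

 a  0  1  2  3  4  5  6  7  8  9 10 11 12 13
dp  0  -  -  1  1  1  1  2  2  2  2  2  2  3
(- denotes ∞ / unreachable)

2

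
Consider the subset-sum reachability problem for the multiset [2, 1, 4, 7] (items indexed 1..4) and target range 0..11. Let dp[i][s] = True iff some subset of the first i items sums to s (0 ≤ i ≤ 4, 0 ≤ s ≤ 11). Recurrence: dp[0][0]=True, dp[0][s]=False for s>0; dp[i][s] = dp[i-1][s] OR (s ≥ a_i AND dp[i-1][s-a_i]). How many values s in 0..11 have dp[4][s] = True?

i\s   0   1   2   3   4   5   6   7   8   9  10  11
  0   T   F   F   F   F   F   F   F   F   F   F   F
  1   T   F   T   F   F   F   F   F   F   F   F   F
  2   T   T   T   T   F   F   F   F   F   F   F   F
  3   T   T   T   T   T   T   T   T   F   F   F   F
  4   T   T   T   T   T   T   T   T   T   T   T   T

12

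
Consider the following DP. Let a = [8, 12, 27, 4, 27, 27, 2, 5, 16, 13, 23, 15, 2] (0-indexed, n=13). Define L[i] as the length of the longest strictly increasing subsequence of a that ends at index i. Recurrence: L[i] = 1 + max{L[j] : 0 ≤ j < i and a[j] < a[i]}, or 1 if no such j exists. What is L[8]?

   i    0    1    2    3    4    5    6    7    8    9   10   11   12
a[i]    8   12   27    4   27   27    2    5   16   13   23   15    2
L[i]    1    2    3    1    3    3    1    2    3    3    4    4    1

3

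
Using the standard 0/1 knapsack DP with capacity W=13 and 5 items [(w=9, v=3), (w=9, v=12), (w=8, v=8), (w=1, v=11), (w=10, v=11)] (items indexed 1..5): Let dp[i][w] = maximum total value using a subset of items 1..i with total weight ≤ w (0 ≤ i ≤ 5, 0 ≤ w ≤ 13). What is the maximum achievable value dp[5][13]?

23

i\w   0   1   2   3   4   5   6   7   8   9  10  11  12  13
  0   0   0   0   0   0   0   0   0   0   0   0   0   0   0
  1   0   0   0   0   0   0   0   0   0   3   3   3   3   3
  2   0   0   0   0   0   0   0   0   0  12  12  12  12  12
  3   0   0   0   0   0   0   0   0   8  12  12  12  12  12
  4   0  11  11  11  11  11  11  11  11  19  23  23  23  23
  5   0  11  11  11  11  11  11  11  11  19  23  23  23  23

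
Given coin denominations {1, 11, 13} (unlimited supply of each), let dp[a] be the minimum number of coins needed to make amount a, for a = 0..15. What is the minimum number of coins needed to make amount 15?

 a  0  1  2  3  4  5  6  7  8  9 10 11 12 13 14 15
dp  0  1  2  3  4  5  6  7  8  9 10  1  2  1  2  3

3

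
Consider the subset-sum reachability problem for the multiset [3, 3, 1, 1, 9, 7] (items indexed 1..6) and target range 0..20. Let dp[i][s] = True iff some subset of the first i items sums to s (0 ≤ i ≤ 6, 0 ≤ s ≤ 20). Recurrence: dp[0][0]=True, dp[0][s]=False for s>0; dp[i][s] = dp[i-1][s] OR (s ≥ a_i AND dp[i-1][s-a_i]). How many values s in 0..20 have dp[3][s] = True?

i\s   0   1   2   3   4   5   6   7   8   9  10  11  12  13  14  15  16  17  18  19  20
  0   T   F   F   F   F   F   F   F   F   F   F   F   F   F   F   F   F   F   F   F   F
  1   T   F   F   T   F   F   F   F   F   F   F   F   F   F   F   F   F   F   F   F   F
  2   T   F   F   T   F   F   T   F   F   F   F   F   F   F   F   F   F   F   F   F   F
  3   T   T   F   T   T   F   T   T   F   F   F   F   F   F   F   F   F   F   F   F   F
  4   T   T   T   T   T   T   T   T   T   F   F   F   F   F   F   F   F   F   F   F   F
  5   T   T   T   T   T   T   T   T   T   T   T   T   T   T   T   T   T   T   F   F   F
  6   T   T   T   T   T   T   T   T   T   T   T   T   T   T   T   T   T   T   T   T   T

6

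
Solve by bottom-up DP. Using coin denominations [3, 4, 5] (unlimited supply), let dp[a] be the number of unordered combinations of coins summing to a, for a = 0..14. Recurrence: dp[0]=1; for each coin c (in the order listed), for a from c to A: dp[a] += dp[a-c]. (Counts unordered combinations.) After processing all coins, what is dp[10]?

after  coin     0     1     2     3     4     5     6     7     8     9    10    11    12    13    14
          3     1     0     0     1     0     0     1     0     0     1     0     0     1     0     0
          4     1     0     0     1     1     0     1     1     1     1     1     1     2     1     1
          5     1     0     0     1     1     1     1     1     2     2     2     2     3     3     3

2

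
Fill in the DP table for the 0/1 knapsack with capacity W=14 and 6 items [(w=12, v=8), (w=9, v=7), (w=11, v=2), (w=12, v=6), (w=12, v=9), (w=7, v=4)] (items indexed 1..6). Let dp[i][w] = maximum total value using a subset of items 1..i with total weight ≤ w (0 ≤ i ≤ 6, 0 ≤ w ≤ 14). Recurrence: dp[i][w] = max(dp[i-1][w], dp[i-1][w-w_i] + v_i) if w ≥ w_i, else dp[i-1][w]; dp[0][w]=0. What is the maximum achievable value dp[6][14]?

i\w   0   1   2   3   4   5   6   7   8   9  10  11  12  13  14
  0   0   0   0   0   0   0   0   0   0   0   0   0   0   0   0
  1   0   0   0   0   0   0   0   0   0   0   0   0   8   8   8
  2   0   0   0   0   0   0   0   0   0   7   7   7   8   8   8
  3   0   0   0   0   0   0   0   0   0   7   7   7   8   8   8
  4   0   0   0   0   0   0   0   0   0   7   7   7   8   8   8
  5   0   0   0   0   0   0   0   0   0   7   7   7   9   9   9
  6   0   0   0   0   0   0   0   4   4   7   7   7   9   9   9

9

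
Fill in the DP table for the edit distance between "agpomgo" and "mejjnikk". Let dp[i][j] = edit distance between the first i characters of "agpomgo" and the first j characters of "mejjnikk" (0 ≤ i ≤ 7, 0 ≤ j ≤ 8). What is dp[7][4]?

7

   ''  m  e  j  j  n  i  k  k
''  0  1  2  3  4  5  6  7  8
 a  1  1  2  3  4  5  6  7  8
 g  2  2  2  3  4  5  6  7  8
 p  3  3  3  3  4  5  6  7  8
 o  4  4  4  4  4  5  6  7  8
 m  5  4  5  5  5  5  6  7  8
 g  6  5  5  6  6  6  6  7  8
 o  7  6  6  6  7  7  7  7  8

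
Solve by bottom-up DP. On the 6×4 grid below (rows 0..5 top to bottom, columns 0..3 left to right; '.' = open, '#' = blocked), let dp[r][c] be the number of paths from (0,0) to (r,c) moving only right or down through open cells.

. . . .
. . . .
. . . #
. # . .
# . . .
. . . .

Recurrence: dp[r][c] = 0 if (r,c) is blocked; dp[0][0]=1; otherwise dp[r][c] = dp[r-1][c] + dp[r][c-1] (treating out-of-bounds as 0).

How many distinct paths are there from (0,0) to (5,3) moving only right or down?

18

r\c   0   1   2   3
  0   1   1   1   1
  1   1   2   3   4
  2   1   3   6   0
  3   1   0   6   6
  4   0   0   6  12
  5   0   0   6  18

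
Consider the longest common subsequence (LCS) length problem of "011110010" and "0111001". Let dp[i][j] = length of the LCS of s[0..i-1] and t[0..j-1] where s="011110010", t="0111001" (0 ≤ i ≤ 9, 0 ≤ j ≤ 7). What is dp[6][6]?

5

   ''  0  1  1  1  0  0  1
''  0  0  0  0  0  0  0  0
 0  0  1  1  1  1  1  1  1
 1  0  1  2  2  2  2  2  2
 1  0  1  2  3  3  3  3  3
 1  0  1  2  3  4  4  4  4
 1  0  1  2  3  4  4  4  5
 0  0  1  2  3  4  5  5  5
 0  0  1  2  3  4  5  6  6
 1  0  1  2  3  4  5  6  7
 0  0  1  2  3  4  5  6  7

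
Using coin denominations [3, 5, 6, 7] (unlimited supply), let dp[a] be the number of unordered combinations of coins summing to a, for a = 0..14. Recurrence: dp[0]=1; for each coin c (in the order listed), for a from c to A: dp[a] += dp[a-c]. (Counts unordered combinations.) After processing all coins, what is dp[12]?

after  coin     0     1     2     3     4     5     6     7     8     9    10    11    12    13    14
          3     1     0     0     1     0     0     1     0     0     1     0     0     1     0     0
          5     1     0     0     1     0     1     1     0     1     1     1     1     1     1     1
          6     1     0     0     1     0     1     2     0     1     2     1     2     3     1     2
          7     1     0     0     1     0     1     2     1     1     2     2     2     4     3     3

4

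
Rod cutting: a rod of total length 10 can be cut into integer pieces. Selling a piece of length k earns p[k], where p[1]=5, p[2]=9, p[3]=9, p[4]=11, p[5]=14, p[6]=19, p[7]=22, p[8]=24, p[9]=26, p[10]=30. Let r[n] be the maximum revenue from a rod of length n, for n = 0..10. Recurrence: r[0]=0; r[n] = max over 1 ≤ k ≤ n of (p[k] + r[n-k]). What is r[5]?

   n    0    1    2    3    4    5    6    7    8    9   10
r[n]    0    5   10   15   20   25   30   35   40   45   50

25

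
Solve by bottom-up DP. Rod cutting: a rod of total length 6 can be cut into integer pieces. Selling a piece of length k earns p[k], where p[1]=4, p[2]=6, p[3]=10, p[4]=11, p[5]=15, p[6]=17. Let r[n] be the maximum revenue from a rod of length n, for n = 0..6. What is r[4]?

   n    0    1    2    3    4    5    6
r[n]    0    4    8   12   16   20   24

16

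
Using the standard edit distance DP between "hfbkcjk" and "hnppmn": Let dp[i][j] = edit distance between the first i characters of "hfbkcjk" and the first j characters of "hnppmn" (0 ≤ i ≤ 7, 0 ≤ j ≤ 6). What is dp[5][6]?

   ''  h  n  p  p  m  n
''  0  1  2  3  4  5  6
 h  1  0  1  2  3  4  5
 f  2  1  1  2  3  4  5
 b  3  2  2  2  3  4  5
 k  4  3  3  3  3  4  5
 c  5  4  4  4  4  4  5
 j  6  5  5  5  5  5  5
 k  7  6  6  6  6  6  6

5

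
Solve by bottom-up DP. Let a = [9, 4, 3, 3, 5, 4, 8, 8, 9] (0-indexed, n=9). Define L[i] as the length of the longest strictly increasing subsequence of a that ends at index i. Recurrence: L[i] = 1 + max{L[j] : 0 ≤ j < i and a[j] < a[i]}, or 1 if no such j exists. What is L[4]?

2

   i    0    1    2    3    4    5    6    7    8
a[i]    9    4    3    3    5    4    8    8    9
L[i]    1    1    1    1    2    2    3    3    4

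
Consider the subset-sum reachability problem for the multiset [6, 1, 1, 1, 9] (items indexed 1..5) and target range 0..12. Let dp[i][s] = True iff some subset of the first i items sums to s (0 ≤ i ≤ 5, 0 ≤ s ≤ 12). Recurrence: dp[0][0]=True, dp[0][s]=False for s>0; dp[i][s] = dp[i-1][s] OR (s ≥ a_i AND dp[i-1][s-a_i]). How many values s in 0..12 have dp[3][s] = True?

i\s   0   1   2   3   4   5   6   7   8   9  10  11  12
  0   T   F   F   F   F   F   F   F   F   F   F   F   F
  1   T   F   F   F   F   F   T   F   F   F   F   F   F
  2   T   T   F   F   F   F   T   T   F   F   F   F   F
  3   T   T   T   F   F   F   T   T   T   F   F   F   F
  4   T   T   T   T   F   F   T   T   T   T   F   F   F
  5   T   T   T   T   F   F   T   T   T   T   T   T   T

6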